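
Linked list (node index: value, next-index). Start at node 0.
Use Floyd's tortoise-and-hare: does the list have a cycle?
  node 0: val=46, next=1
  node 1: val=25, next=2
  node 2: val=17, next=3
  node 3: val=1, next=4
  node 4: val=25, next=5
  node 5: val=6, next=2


Floyd's tortoise (slow, +1) and hare (fast, +2):
  init: slow=0, fast=0
  step 1: slow=1, fast=2
  step 2: slow=2, fast=4
  step 3: slow=3, fast=2
  step 4: slow=4, fast=4
  slow == fast at node 4: cycle detected

Cycle: yes


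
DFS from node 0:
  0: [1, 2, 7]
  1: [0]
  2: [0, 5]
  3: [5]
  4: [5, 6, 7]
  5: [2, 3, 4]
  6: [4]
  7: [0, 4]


Visit 0, push [7, 2, 1]
Visit 1, push []
Visit 2, push [5]
Visit 5, push [4, 3]
Visit 3, push []
Visit 4, push [7, 6]
Visit 6, push []
Visit 7, push []

DFS order: [0, 1, 2, 5, 3, 4, 6, 7]


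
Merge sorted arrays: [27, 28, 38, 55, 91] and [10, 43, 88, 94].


Take 10 from B
Take 27 from A
Take 28 from A
Take 38 from A
Take 43 from B
Take 55 from A
Take 88 from B
Take 91 from A

Merged: [10, 27, 28, 38, 43, 55, 88, 91, 94]


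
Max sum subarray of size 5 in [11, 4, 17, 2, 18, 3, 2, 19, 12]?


[0:5]: 52
[1:6]: 44
[2:7]: 42
[3:8]: 44
[4:9]: 54

Max: 54 at [4:9]


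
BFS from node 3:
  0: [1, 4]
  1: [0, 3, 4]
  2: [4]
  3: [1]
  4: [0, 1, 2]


Visit 3, enqueue [1]
Visit 1, enqueue [0, 4]
Visit 0, enqueue []
Visit 4, enqueue [2]
Visit 2, enqueue []

BFS order: [3, 1, 0, 4, 2]


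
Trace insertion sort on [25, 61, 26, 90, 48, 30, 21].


Initial: [25, 61, 26, 90, 48, 30, 21]
Insert 61: [25, 61, 26, 90, 48, 30, 21]
Insert 26: [25, 26, 61, 90, 48, 30, 21]
Insert 90: [25, 26, 61, 90, 48, 30, 21]
Insert 48: [25, 26, 48, 61, 90, 30, 21]
Insert 30: [25, 26, 30, 48, 61, 90, 21]
Insert 21: [21, 25, 26, 30, 48, 61, 90]

Sorted: [21, 25, 26, 30, 48, 61, 90]


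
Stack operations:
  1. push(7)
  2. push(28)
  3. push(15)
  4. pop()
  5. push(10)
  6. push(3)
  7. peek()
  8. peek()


push(7) -> [7]
push(28) -> [7, 28]
push(15) -> [7, 28, 15]
pop()->15, [7, 28]
push(10) -> [7, 28, 10]
push(3) -> [7, 28, 10, 3]
peek()->3
peek()->3

Final stack: [7, 28, 10, 3]


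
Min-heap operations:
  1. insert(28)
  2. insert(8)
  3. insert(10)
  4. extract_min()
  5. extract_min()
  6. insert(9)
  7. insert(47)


insert(28) -> [28]
insert(8) -> [8, 28]
insert(10) -> [8, 28, 10]
extract_min()->8, [10, 28]
extract_min()->10, [28]
insert(9) -> [9, 28]
insert(47) -> [9, 28, 47]

Final heap: [9, 28, 47]


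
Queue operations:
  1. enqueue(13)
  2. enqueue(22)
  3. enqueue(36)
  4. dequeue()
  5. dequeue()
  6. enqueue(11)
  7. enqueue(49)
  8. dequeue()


enqueue(13) -> [13]
enqueue(22) -> [13, 22]
enqueue(36) -> [13, 22, 36]
dequeue()->13, [22, 36]
dequeue()->22, [36]
enqueue(11) -> [36, 11]
enqueue(49) -> [36, 11, 49]
dequeue()->36, [11, 49]

Final queue: [11, 49]


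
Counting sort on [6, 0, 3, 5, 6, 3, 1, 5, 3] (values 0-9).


Input: [6, 0, 3, 5, 6, 3, 1, 5, 3]
Counts: [1, 1, 0, 3, 0, 2, 2, 0, 0, 0]

Sorted: [0, 1, 3, 3, 3, 5, 5, 6, 6]


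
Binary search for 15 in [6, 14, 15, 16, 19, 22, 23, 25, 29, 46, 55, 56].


Step 1: lo=0, hi=11, mid=5, val=22
Step 2: lo=0, hi=4, mid=2, val=15

Found at index 2


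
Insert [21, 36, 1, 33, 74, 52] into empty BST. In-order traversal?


Insert 21: root
Insert 36: R from 21
Insert 1: L from 21
Insert 33: R from 21 -> L from 36
Insert 74: R from 21 -> R from 36
Insert 52: R from 21 -> R from 36 -> L from 74

In-order: [1, 21, 33, 36, 52, 74]


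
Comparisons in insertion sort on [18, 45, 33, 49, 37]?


Algorithm: insertion sort
Input: [18, 45, 33, 49, 37]
Sorted: [18, 33, 37, 45, 49]

7


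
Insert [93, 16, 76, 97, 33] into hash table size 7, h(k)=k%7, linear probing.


Insert 93: h=2 -> slot 2
Insert 16: h=2, 1 probes -> slot 3
Insert 76: h=6 -> slot 6
Insert 97: h=6, 1 probes -> slot 0
Insert 33: h=5 -> slot 5

Table: [97, None, 93, 16, None, 33, 76]


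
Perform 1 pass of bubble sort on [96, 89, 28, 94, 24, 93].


Initial: [96, 89, 28, 94, 24, 93]
Pass 1: [89, 28, 94, 24, 93, 96] (5 swaps)

After 1 pass: [89, 28, 94, 24, 93, 96]


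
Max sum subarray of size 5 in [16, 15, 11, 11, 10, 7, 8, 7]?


[0:5]: 63
[1:6]: 54
[2:7]: 47
[3:8]: 43

Max: 63 at [0:5]


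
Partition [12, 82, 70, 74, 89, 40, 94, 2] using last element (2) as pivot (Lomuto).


Pivot: 2
Place pivot at 0: [2, 82, 70, 74, 89, 40, 94, 12]

Partitioned: [2, 82, 70, 74, 89, 40, 94, 12]


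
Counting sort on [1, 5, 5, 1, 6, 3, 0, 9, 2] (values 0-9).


Input: [1, 5, 5, 1, 6, 3, 0, 9, 2]
Counts: [1, 2, 1, 1, 0, 2, 1, 0, 0, 1]

Sorted: [0, 1, 1, 2, 3, 5, 5, 6, 9]


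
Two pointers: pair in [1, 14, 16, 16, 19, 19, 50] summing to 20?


lo=0(1)+hi=6(50)=51
lo=0(1)+hi=5(19)=20

Yes: 1+19=20


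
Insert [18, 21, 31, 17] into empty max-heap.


Insert 18: [18]
Insert 21: [21, 18]
Insert 31: [31, 18, 21]
Insert 17: [31, 18, 21, 17]

Final heap: [31, 18, 21, 17]


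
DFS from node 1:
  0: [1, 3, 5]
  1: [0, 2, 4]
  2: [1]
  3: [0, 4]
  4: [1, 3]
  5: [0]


Visit 1, push [4, 2, 0]
Visit 0, push [5, 3]
Visit 3, push [4]
Visit 4, push []
Visit 5, push []
Visit 2, push []

DFS order: [1, 0, 3, 4, 5, 2]


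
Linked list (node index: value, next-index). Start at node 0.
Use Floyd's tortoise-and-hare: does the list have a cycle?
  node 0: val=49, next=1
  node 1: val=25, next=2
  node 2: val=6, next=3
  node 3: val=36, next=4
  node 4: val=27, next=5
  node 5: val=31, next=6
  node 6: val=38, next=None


Floyd's tortoise (slow, +1) and hare (fast, +2):
  init: slow=0, fast=0
  step 1: slow=1, fast=2
  step 2: slow=2, fast=4
  step 3: slow=3, fast=6
  step 4: fast -> None, no cycle

Cycle: no


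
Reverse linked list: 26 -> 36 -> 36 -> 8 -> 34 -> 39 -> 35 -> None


Step 1: curr=26, set curr.next=prev(None) | reversed so far: 26
Step 2: curr=36, set curr.next=prev(26) | reversed so far: 36 -> 26
Step 3: curr=36, set curr.next=prev(36) | reversed so far: 36 -> 36 -> 26
Step 4: curr=8, set curr.next=prev(36) | reversed so far: 8 -> 36 -> 36 -> 26
Step 5: curr=34, set curr.next=prev(8) | reversed so far: 34 -> 8 -> 36 -> 36 -> 26
Step 6: curr=39, set curr.next=prev(34) | reversed so far: 39 -> 34 -> 8 -> 36 -> 36 -> 26
Step 7: curr=35, set curr.next=prev(39) | reversed so far: 35 -> 39 -> 34 -> 8 -> 36 -> 36 -> 26

35 -> 39 -> 34 -> 8 -> 36 -> 36 -> 26 -> None


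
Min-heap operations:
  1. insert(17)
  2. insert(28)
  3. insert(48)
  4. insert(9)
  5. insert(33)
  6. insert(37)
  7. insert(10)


insert(17) -> [17]
insert(28) -> [17, 28]
insert(48) -> [17, 28, 48]
insert(9) -> [9, 17, 48, 28]
insert(33) -> [9, 17, 48, 28, 33]
insert(37) -> [9, 17, 37, 28, 33, 48]
insert(10) -> [9, 17, 10, 28, 33, 48, 37]

Final heap: [9, 17, 10, 28, 33, 48, 37]


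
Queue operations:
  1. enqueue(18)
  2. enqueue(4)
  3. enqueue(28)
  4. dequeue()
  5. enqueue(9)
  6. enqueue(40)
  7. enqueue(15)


enqueue(18) -> [18]
enqueue(4) -> [18, 4]
enqueue(28) -> [18, 4, 28]
dequeue()->18, [4, 28]
enqueue(9) -> [4, 28, 9]
enqueue(40) -> [4, 28, 9, 40]
enqueue(15) -> [4, 28, 9, 40, 15]

Final queue: [4, 28, 9, 40, 15]


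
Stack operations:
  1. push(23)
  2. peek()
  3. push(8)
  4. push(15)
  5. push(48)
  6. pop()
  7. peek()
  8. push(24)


push(23) -> [23]
peek()->23
push(8) -> [23, 8]
push(15) -> [23, 8, 15]
push(48) -> [23, 8, 15, 48]
pop()->48, [23, 8, 15]
peek()->15
push(24) -> [23, 8, 15, 24]

Final stack: [23, 8, 15, 24]


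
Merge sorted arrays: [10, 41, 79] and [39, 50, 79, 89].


Take 10 from A
Take 39 from B
Take 41 from A
Take 50 from B
Take 79 from A

Merged: [10, 39, 41, 50, 79, 79, 89]


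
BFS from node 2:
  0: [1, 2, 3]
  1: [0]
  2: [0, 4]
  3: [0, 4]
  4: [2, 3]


Visit 2, enqueue [0, 4]
Visit 0, enqueue [1, 3]
Visit 4, enqueue []
Visit 1, enqueue []
Visit 3, enqueue []

BFS order: [2, 0, 4, 1, 3]


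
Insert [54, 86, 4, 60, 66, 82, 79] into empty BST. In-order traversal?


Insert 54: root
Insert 86: R from 54
Insert 4: L from 54
Insert 60: R from 54 -> L from 86
Insert 66: R from 54 -> L from 86 -> R from 60
Insert 82: R from 54 -> L from 86 -> R from 60 -> R from 66
Insert 79: R from 54 -> L from 86 -> R from 60 -> R from 66 -> L from 82

In-order: [4, 54, 60, 66, 79, 82, 86]


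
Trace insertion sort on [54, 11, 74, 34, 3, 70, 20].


Initial: [54, 11, 74, 34, 3, 70, 20]
Insert 11: [11, 54, 74, 34, 3, 70, 20]
Insert 74: [11, 54, 74, 34, 3, 70, 20]
Insert 34: [11, 34, 54, 74, 3, 70, 20]
Insert 3: [3, 11, 34, 54, 74, 70, 20]
Insert 70: [3, 11, 34, 54, 70, 74, 20]
Insert 20: [3, 11, 20, 34, 54, 70, 74]

Sorted: [3, 11, 20, 34, 54, 70, 74]


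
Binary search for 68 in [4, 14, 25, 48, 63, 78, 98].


Step 1: lo=0, hi=6, mid=3, val=48
Step 2: lo=4, hi=6, mid=5, val=78
Step 3: lo=4, hi=4, mid=4, val=63

Not found


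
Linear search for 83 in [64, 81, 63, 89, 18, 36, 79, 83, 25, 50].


i=0: 64!=83
i=1: 81!=83
i=2: 63!=83
i=3: 89!=83
i=4: 18!=83
i=5: 36!=83
i=6: 79!=83
i=7: 83==83 found!

Found at 7, 8 comps


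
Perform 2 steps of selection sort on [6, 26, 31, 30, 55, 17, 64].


Initial: [6, 26, 31, 30, 55, 17, 64]
Step 1: min=6 at 0
  Swap: [6, 26, 31, 30, 55, 17, 64]
Step 2: min=17 at 5
  Swap: [6, 17, 31, 30, 55, 26, 64]

After 2 steps: [6, 17, 31, 30, 55, 26, 64]


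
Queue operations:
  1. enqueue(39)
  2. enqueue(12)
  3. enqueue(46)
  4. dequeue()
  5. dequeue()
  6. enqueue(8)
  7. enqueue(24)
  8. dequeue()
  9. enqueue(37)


enqueue(39) -> [39]
enqueue(12) -> [39, 12]
enqueue(46) -> [39, 12, 46]
dequeue()->39, [12, 46]
dequeue()->12, [46]
enqueue(8) -> [46, 8]
enqueue(24) -> [46, 8, 24]
dequeue()->46, [8, 24]
enqueue(37) -> [8, 24, 37]

Final queue: [8, 24, 37]


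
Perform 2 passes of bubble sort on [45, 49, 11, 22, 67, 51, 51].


Initial: [45, 49, 11, 22, 67, 51, 51]
Pass 1: [45, 11, 22, 49, 51, 51, 67] (4 swaps)
Pass 2: [11, 22, 45, 49, 51, 51, 67] (2 swaps)

After 2 passes: [11, 22, 45, 49, 51, 51, 67]


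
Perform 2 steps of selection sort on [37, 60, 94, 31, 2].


Initial: [37, 60, 94, 31, 2]
Step 1: min=2 at 4
  Swap: [2, 60, 94, 31, 37]
Step 2: min=31 at 3
  Swap: [2, 31, 94, 60, 37]

After 2 steps: [2, 31, 94, 60, 37]


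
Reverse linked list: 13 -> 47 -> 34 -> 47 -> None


Step 1: curr=13, set curr.next=prev(None) | reversed so far: 13
Step 2: curr=47, set curr.next=prev(13) | reversed so far: 47 -> 13
Step 3: curr=34, set curr.next=prev(47) | reversed so far: 34 -> 47 -> 13
Step 4: curr=47, set curr.next=prev(34) | reversed so far: 47 -> 34 -> 47 -> 13

47 -> 34 -> 47 -> 13 -> None


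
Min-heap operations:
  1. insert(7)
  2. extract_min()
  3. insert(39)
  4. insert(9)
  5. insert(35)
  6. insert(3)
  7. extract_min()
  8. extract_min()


insert(7) -> [7]
extract_min()->7, []
insert(39) -> [39]
insert(9) -> [9, 39]
insert(35) -> [9, 39, 35]
insert(3) -> [3, 9, 35, 39]
extract_min()->3, [9, 39, 35]
extract_min()->9, [35, 39]

Final heap: [35, 39]


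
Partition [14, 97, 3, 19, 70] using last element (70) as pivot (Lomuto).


Pivot: 70
  14 <= 70: advance i (no swap)
  3 <= 70: swap -> [14, 3, 97, 19, 70]
  19 <= 70: swap -> [14, 3, 19, 97, 70]
Place pivot at 3: [14, 3, 19, 70, 97]

Partitioned: [14, 3, 19, 70, 97]


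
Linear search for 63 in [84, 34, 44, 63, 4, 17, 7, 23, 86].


i=0: 84!=63
i=1: 34!=63
i=2: 44!=63
i=3: 63==63 found!

Found at 3, 4 comps


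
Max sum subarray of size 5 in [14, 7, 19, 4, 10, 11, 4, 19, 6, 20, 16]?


[0:5]: 54
[1:6]: 51
[2:7]: 48
[3:8]: 48
[4:9]: 50
[5:10]: 60
[6:11]: 65

Max: 65 at [6:11]


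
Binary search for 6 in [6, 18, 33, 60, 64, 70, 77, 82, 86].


Step 1: lo=0, hi=8, mid=4, val=64
Step 2: lo=0, hi=3, mid=1, val=18
Step 3: lo=0, hi=0, mid=0, val=6

Found at index 0


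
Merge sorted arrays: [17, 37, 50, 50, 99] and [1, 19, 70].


Take 1 from B
Take 17 from A
Take 19 from B
Take 37 from A
Take 50 from A
Take 50 from A
Take 70 from B

Merged: [1, 17, 19, 37, 50, 50, 70, 99]


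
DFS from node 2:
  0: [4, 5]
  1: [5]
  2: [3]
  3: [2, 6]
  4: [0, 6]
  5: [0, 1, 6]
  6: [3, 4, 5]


Visit 2, push [3]
Visit 3, push [6]
Visit 6, push [5, 4]
Visit 4, push [0]
Visit 0, push [5]
Visit 5, push [1]
Visit 1, push []

DFS order: [2, 3, 6, 4, 0, 5, 1]


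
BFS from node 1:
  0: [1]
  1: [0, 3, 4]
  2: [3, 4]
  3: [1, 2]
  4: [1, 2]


Visit 1, enqueue [0, 3, 4]
Visit 0, enqueue []
Visit 3, enqueue [2]
Visit 4, enqueue []
Visit 2, enqueue []

BFS order: [1, 0, 3, 4, 2]


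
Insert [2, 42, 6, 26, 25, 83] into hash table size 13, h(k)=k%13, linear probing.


Insert 2: h=2 -> slot 2
Insert 42: h=3 -> slot 3
Insert 6: h=6 -> slot 6
Insert 26: h=0 -> slot 0
Insert 25: h=12 -> slot 12
Insert 83: h=5 -> slot 5

Table: [26, None, 2, 42, None, 83, 6, None, None, None, None, None, 25]


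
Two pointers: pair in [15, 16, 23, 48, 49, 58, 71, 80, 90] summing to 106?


lo=0(15)+hi=8(90)=105
lo=1(16)+hi=8(90)=106

Yes: 16+90=106


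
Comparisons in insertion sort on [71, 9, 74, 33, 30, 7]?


Algorithm: insertion sort
Input: [71, 9, 74, 33, 30, 7]
Sorted: [7, 9, 30, 33, 71, 74]

14


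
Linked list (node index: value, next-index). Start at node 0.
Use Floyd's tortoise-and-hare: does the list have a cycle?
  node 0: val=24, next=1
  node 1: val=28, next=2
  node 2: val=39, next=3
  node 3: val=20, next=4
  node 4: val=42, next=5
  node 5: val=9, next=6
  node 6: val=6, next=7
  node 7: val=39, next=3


Floyd's tortoise (slow, +1) and hare (fast, +2):
  init: slow=0, fast=0
  step 1: slow=1, fast=2
  step 2: slow=2, fast=4
  step 3: slow=3, fast=6
  step 4: slow=4, fast=3
  step 5: slow=5, fast=5
  slow == fast at node 5: cycle detected

Cycle: yes


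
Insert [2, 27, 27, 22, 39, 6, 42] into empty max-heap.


Insert 2: [2]
Insert 27: [27, 2]
Insert 27: [27, 2, 27]
Insert 22: [27, 22, 27, 2]
Insert 39: [39, 27, 27, 2, 22]
Insert 6: [39, 27, 27, 2, 22, 6]
Insert 42: [42, 27, 39, 2, 22, 6, 27]

Final heap: [42, 27, 39, 2, 22, 6, 27]


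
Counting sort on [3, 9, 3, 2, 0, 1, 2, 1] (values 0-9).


Input: [3, 9, 3, 2, 0, 1, 2, 1]
Counts: [1, 2, 2, 2, 0, 0, 0, 0, 0, 1]

Sorted: [0, 1, 1, 2, 2, 3, 3, 9]


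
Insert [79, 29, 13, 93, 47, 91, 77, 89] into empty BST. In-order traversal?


Insert 79: root
Insert 29: L from 79
Insert 13: L from 79 -> L from 29
Insert 93: R from 79
Insert 47: L from 79 -> R from 29
Insert 91: R from 79 -> L from 93
Insert 77: L from 79 -> R from 29 -> R from 47
Insert 89: R from 79 -> L from 93 -> L from 91

In-order: [13, 29, 47, 77, 79, 89, 91, 93]


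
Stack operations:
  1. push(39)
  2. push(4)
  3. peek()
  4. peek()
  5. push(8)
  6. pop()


push(39) -> [39]
push(4) -> [39, 4]
peek()->4
peek()->4
push(8) -> [39, 4, 8]
pop()->8, [39, 4]

Final stack: [39, 4]


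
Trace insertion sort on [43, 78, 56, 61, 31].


Initial: [43, 78, 56, 61, 31]
Insert 78: [43, 78, 56, 61, 31]
Insert 56: [43, 56, 78, 61, 31]
Insert 61: [43, 56, 61, 78, 31]
Insert 31: [31, 43, 56, 61, 78]

Sorted: [31, 43, 56, 61, 78]


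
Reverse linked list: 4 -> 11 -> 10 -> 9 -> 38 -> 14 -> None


Step 1: curr=4, set curr.next=prev(None) | reversed so far: 4
Step 2: curr=11, set curr.next=prev(4) | reversed so far: 11 -> 4
Step 3: curr=10, set curr.next=prev(11) | reversed so far: 10 -> 11 -> 4
Step 4: curr=9, set curr.next=prev(10) | reversed so far: 9 -> 10 -> 11 -> 4
Step 5: curr=38, set curr.next=prev(9) | reversed so far: 38 -> 9 -> 10 -> 11 -> 4
Step 6: curr=14, set curr.next=prev(38) | reversed so far: 14 -> 38 -> 9 -> 10 -> 11 -> 4

14 -> 38 -> 9 -> 10 -> 11 -> 4 -> None


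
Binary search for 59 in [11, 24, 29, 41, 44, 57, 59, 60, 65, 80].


Step 1: lo=0, hi=9, mid=4, val=44
Step 2: lo=5, hi=9, mid=7, val=60
Step 3: lo=5, hi=6, mid=5, val=57
Step 4: lo=6, hi=6, mid=6, val=59

Found at index 6


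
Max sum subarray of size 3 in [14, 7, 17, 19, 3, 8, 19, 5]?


[0:3]: 38
[1:4]: 43
[2:5]: 39
[3:6]: 30
[4:7]: 30
[5:8]: 32

Max: 43 at [1:4]


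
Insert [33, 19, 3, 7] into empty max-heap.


Insert 33: [33]
Insert 19: [33, 19]
Insert 3: [33, 19, 3]
Insert 7: [33, 19, 3, 7]

Final heap: [33, 19, 3, 7]


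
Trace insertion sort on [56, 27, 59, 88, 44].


Initial: [56, 27, 59, 88, 44]
Insert 27: [27, 56, 59, 88, 44]
Insert 59: [27, 56, 59, 88, 44]
Insert 88: [27, 56, 59, 88, 44]
Insert 44: [27, 44, 56, 59, 88]

Sorted: [27, 44, 56, 59, 88]


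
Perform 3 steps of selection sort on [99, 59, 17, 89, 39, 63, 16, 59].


Initial: [99, 59, 17, 89, 39, 63, 16, 59]
Step 1: min=16 at 6
  Swap: [16, 59, 17, 89, 39, 63, 99, 59]
Step 2: min=17 at 2
  Swap: [16, 17, 59, 89, 39, 63, 99, 59]
Step 3: min=39 at 4
  Swap: [16, 17, 39, 89, 59, 63, 99, 59]

After 3 steps: [16, 17, 39, 89, 59, 63, 99, 59]


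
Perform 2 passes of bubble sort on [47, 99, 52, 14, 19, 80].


Initial: [47, 99, 52, 14, 19, 80]
Pass 1: [47, 52, 14, 19, 80, 99] (4 swaps)
Pass 2: [47, 14, 19, 52, 80, 99] (2 swaps)

After 2 passes: [47, 14, 19, 52, 80, 99]


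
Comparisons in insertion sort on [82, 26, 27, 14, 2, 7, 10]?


Algorithm: insertion sort
Input: [82, 26, 27, 14, 2, 7, 10]
Sorted: [2, 7, 10, 14, 26, 27, 82]

20


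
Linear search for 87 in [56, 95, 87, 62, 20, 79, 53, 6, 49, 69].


i=0: 56!=87
i=1: 95!=87
i=2: 87==87 found!

Found at 2, 3 comps


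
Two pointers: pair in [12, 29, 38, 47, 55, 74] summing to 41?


lo=0(12)+hi=5(74)=86
lo=0(12)+hi=4(55)=67
lo=0(12)+hi=3(47)=59
lo=0(12)+hi=2(38)=50
lo=0(12)+hi=1(29)=41

Yes: 12+29=41


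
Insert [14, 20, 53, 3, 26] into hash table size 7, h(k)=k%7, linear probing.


Insert 14: h=0 -> slot 0
Insert 20: h=6 -> slot 6
Insert 53: h=4 -> slot 4
Insert 3: h=3 -> slot 3
Insert 26: h=5 -> slot 5

Table: [14, None, None, 3, 53, 26, 20]


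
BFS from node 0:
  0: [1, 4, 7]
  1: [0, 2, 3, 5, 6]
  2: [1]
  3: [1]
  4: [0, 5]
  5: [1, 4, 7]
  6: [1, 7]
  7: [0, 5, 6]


Visit 0, enqueue [1, 4, 7]
Visit 1, enqueue [2, 3, 5, 6]
Visit 4, enqueue []
Visit 7, enqueue []
Visit 2, enqueue []
Visit 3, enqueue []
Visit 5, enqueue []
Visit 6, enqueue []

BFS order: [0, 1, 4, 7, 2, 3, 5, 6]


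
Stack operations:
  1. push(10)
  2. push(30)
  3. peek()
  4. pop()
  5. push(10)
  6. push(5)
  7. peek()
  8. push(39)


push(10) -> [10]
push(30) -> [10, 30]
peek()->30
pop()->30, [10]
push(10) -> [10, 10]
push(5) -> [10, 10, 5]
peek()->5
push(39) -> [10, 10, 5, 39]

Final stack: [10, 10, 5, 39]


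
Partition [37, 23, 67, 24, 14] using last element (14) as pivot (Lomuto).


Pivot: 14
Place pivot at 0: [14, 23, 67, 24, 37]

Partitioned: [14, 23, 67, 24, 37]


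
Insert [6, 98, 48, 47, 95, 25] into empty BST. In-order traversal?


Insert 6: root
Insert 98: R from 6
Insert 48: R from 6 -> L from 98
Insert 47: R from 6 -> L from 98 -> L from 48
Insert 95: R from 6 -> L from 98 -> R from 48
Insert 25: R from 6 -> L from 98 -> L from 48 -> L from 47

In-order: [6, 25, 47, 48, 95, 98]


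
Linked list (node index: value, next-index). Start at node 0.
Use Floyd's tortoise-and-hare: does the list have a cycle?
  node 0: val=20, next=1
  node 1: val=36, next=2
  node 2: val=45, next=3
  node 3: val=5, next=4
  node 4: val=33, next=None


Floyd's tortoise (slow, +1) and hare (fast, +2):
  init: slow=0, fast=0
  step 1: slow=1, fast=2
  step 2: slow=2, fast=4
  step 3: fast -> None, no cycle

Cycle: no


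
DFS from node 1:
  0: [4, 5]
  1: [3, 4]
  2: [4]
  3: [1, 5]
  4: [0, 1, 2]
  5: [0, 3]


Visit 1, push [4, 3]
Visit 3, push [5]
Visit 5, push [0]
Visit 0, push [4]
Visit 4, push [2]
Visit 2, push []

DFS order: [1, 3, 5, 0, 4, 2]


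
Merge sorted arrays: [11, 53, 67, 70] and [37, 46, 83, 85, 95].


Take 11 from A
Take 37 from B
Take 46 from B
Take 53 from A
Take 67 from A
Take 70 from A

Merged: [11, 37, 46, 53, 67, 70, 83, 85, 95]


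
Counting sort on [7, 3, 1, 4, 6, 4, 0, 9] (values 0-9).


Input: [7, 3, 1, 4, 6, 4, 0, 9]
Counts: [1, 1, 0, 1, 2, 0, 1, 1, 0, 1]

Sorted: [0, 1, 3, 4, 4, 6, 7, 9]


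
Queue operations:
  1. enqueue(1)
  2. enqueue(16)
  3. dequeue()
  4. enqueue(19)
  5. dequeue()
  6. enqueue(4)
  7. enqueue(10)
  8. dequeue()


enqueue(1) -> [1]
enqueue(16) -> [1, 16]
dequeue()->1, [16]
enqueue(19) -> [16, 19]
dequeue()->16, [19]
enqueue(4) -> [19, 4]
enqueue(10) -> [19, 4, 10]
dequeue()->19, [4, 10]

Final queue: [4, 10]


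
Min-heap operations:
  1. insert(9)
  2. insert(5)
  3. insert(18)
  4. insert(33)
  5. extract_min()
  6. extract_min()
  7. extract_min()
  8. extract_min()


insert(9) -> [9]
insert(5) -> [5, 9]
insert(18) -> [5, 9, 18]
insert(33) -> [5, 9, 18, 33]
extract_min()->5, [9, 33, 18]
extract_min()->9, [18, 33]
extract_min()->18, [33]
extract_min()->33, []

Final heap: []


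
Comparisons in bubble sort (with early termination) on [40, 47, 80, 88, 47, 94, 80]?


Algorithm: bubble sort (with early termination)
Input: [40, 47, 80, 88, 47, 94, 80]
Sorted: [40, 47, 47, 80, 80, 88, 94]

15


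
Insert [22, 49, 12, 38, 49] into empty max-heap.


Insert 22: [22]
Insert 49: [49, 22]
Insert 12: [49, 22, 12]
Insert 38: [49, 38, 12, 22]
Insert 49: [49, 49, 12, 22, 38]

Final heap: [49, 49, 12, 22, 38]


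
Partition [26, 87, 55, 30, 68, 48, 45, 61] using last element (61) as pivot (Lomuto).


Pivot: 61
  26 <= 61: advance i (no swap)
  55 <= 61: swap -> [26, 55, 87, 30, 68, 48, 45, 61]
  30 <= 61: swap -> [26, 55, 30, 87, 68, 48, 45, 61]
  48 <= 61: swap -> [26, 55, 30, 48, 68, 87, 45, 61]
  45 <= 61: swap -> [26, 55, 30, 48, 45, 87, 68, 61]
Place pivot at 5: [26, 55, 30, 48, 45, 61, 68, 87]

Partitioned: [26, 55, 30, 48, 45, 61, 68, 87]


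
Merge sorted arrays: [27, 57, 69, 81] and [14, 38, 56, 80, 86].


Take 14 from B
Take 27 from A
Take 38 from B
Take 56 from B
Take 57 from A
Take 69 from A
Take 80 from B
Take 81 from A

Merged: [14, 27, 38, 56, 57, 69, 80, 81, 86]


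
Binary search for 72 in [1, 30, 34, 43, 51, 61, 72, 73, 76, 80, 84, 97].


Step 1: lo=0, hi=11, mid=5, val=61
Step 2: lo=6, hi=11, mid=8, val=76
Step 3: lo=6, hi=7, mid=6, val=72

Found at index 6


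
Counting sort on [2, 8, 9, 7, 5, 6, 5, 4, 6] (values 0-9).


Input: [2, 8, 9, 7, 5, 6, 5, 4, 6]
Counts: [0, 0, 1, 0, 1, 2, 2, 1, 1, 1]

Sorted: [2, 4, 5, 5, 6, 6, 7, 8, 9]


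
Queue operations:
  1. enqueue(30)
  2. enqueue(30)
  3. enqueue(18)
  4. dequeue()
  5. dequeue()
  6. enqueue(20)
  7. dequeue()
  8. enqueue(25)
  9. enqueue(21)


enqueue(30) -> [30]
enqueue(30) -> [30, 30]
enqueue(18) -> [30, 30, 18]
dequeue()->30, [30, 18]
dequeue()->30, [18]
enqueue(20) -> [18, 20]
dequeue()->18, [20]
enqueue(25) -> [20, 25]
enqueue(21) -> [20, 25, 21]

Final queue: [20, 25, 21]


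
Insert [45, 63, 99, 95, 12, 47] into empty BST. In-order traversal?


Insert 45: root
Insert 63: R from 45
Insert 99: R from 45 -> R from 63
Insert 95: R from 45 -> R from 63 -> L from 99
Insert 12: L from 45
Insert 47: R from 45 -> L from 63

In-order: [12, 45, 47, 63, 95, 99]


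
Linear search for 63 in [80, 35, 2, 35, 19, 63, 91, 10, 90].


i=0: 80!=63
i=1: 35!=63
i=2: 2!=63
i=3: 35!=63
i=4: 19!=63
i=5: 63==63 found!

Found at 5, 6 comps


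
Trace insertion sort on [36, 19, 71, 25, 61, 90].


Initial: [36, 19, 71, 25, 61, 90]
Insert 19: [19, 36, 71, 25, 61, 90]
Insert 71: [19, 36, 71, 25, 61, 90]
Insert 25: [19, 25, 36, 71, 61, 90]
Insert 61: [19, 25, 36, 61, 71, 90]
Insert 90: [19, 25, 36, 61, 71, 90]

Sorted: [19, 25, 36, 61, 71, 90]


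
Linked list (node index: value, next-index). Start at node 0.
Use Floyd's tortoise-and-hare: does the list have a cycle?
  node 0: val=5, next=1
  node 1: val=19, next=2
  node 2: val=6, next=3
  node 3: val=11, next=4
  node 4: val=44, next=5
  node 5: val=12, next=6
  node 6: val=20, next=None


Floyd's tortoise (slow, +1) and hare (fast, +2):
  init: slow=0, fast=0
  step 1: slow=1, fast=2
  step 2: slow=2, fast=4
  step 3: slow=3, fast=6
  step 4: fast -> None, no cycle

Cycle: no


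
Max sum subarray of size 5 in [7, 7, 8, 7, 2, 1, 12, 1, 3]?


[0:5]: 31
[1:6]: 25
[2:7]: 30
[3:8]: 23
[4:9]: 19

Max: 31 at [0:5]


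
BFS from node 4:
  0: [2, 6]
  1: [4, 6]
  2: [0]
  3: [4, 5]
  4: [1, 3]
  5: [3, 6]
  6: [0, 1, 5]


Visit 4, enqueue [1, 3]
Visit 1, enqueue [6]
Visit 3, enqueue [5]
Visit 6, enqueue [0]
Visit 5, enqueue []
Visit 0, enqueue [2]
Visit 2, enqueue []

BFS order: [4, 1, 3, 6, 5, 0, 2]


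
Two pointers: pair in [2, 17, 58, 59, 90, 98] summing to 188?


lo=0(2)+hi=5(98)=100
lo=1(17)+hi=5(98)=115
lo=2(58)+hi=5(98)=156
lo=3(59)+hi=5(98)=157
lo=4(90)+hi=5(98)=188

Yes: 90+98=188


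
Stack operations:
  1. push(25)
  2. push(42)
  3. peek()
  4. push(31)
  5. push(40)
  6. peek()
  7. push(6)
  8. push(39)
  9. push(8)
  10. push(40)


push(25) -> [25]
push(42) -> [25, 42]
peek()->42
push(31) -> [25, 42, 31]
push(40) -> [25, 42, 31, 40]
peek()->40
push(6) -> [25, 42, 31, 40, 6]
push(39) -> [25, 42, 31, 40, 6, 39]
push(8) -> [25, 42, 31, 40, 6, 39, 8]
push(40) -> [25, 42, 31, 40, 6, 39, 8, 40]

Final stack: [25, 42, 31, 40, 6, 39, 8, 40]


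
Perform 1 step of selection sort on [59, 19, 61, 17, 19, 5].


Initial: [59, 19, 61, 17, 19, 5]
Step 1: min=5 at 5
  Swap: [5, 19, 61, 17, 19, 59]

After 1 step: [5, 19, 61, 17, 19, 59]


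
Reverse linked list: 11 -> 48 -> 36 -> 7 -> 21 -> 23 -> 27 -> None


Step 1: curr=11, set curr.next=prev(None) | reversed so far: 11
Step 2: curr=48, set curr.next=prev(11) | reversed so far: 48 -> 11
Step 3: curr=36, set curr.next=prev(48) | reversed so far: 36 -> 48 -> 11
Step 4: curr=7, set curr.next=prev(36) | reversed so far: 7 -> 36 -> 48 -> 11
Step 5: curr=21, set curr.next=prev(7) | reversed so far: 21 -> 7 -> 36 -> 48 -> 11
Step 6: curr=23, set curr.next=prev(21) | reversed so far: 23 -> 21 -> 7 -> 36 -> 48 -> 11
Step 7: curr=27, set curr.next=prev(23) | reversed so far: 27 -> 23 -> 21 -> 7 -> 36 -> 48 -> 11

27 -> 23 -> 21 -> 7 -> 36 -> 48 -> 11 -> None


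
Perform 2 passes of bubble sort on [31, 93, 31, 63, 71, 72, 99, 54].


Initial: [31, 93, 31, 63, 71, 72, 99, 54]
Pass 1: [31, 31, 63, 71, 72, 93, 54, 99] (5 swaps)
Pass 2: [31, 31, 63, 71, 72, 54, 93, 99] (1 swaps)

After 2 passes: [31, 31, 63, 71, 72, 54, 93, 99]


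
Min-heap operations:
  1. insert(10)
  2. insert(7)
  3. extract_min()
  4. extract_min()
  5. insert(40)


insert(10) -> [10]
insert(7) -> [7, 10]
extract_min()->7, [10]
extract_min()->10, []
insert(40) -> [40]

Final heap: [40]


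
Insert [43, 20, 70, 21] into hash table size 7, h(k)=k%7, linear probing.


Insert 43: h=1 -> slot 1
Insert 20: h=6 -> slot 6
Insert 70: h=0 -> slot 0
Insert 21: h=0, 2 probes -> slot 2

Table: [70, 43, 21, None, None, None, 20]


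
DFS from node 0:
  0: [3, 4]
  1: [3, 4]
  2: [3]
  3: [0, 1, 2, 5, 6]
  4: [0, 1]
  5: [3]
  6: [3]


Visit 0, push [4, 3]
Visit 3, push [6, 5, 2, 1]
Visit 1, push [4]
Visit 4, push []
Visit 2, push []
Visit 5, push []
Visit 6, push []

DFS order: [0, 3, 1, 4, 2, 5, 6]


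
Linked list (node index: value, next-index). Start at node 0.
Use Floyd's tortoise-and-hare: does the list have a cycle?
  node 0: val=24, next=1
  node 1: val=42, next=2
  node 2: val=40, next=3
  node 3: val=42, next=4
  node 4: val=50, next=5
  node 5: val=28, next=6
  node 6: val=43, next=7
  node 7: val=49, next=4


Floyd's tortoise (slow, +1) and hare (fast, +2):
  init: slow=0, fast=0
  step 1: slow=1, fast=2
  step 2: slow=2, fast=4
  step 3: slow=3, fast=6
  step 4: slow=4, fast=4
  slow == fast at node 4: cycle detected

Cycle: yes


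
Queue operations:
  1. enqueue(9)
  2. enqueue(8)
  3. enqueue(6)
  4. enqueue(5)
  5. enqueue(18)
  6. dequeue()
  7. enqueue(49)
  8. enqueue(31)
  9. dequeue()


enqueue(9) -> [9]
enqueue(8) -> [9, 8]
enqueue(6) -> [9, 8, 6]
enqueue(5) -> [9, 8, 6, 5]
enqueue(18) -> [9, 8, 6, 5, 18]
dequeue()->9, [8, 6, 5, 18]
enqueue(49) -> [8, 6, 5, 18, 49]
enqueue(31) -> [8, 6, 5, 18, 49, 31]
dequeue()->8, [6, 5, 18, 49, 31]

Final queue: [6, 5, 18, 49, 31]


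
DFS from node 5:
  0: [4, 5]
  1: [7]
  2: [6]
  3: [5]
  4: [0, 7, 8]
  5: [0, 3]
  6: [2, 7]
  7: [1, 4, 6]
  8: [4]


Visit 5, push [3, 0]
Visit 0, push [4]
Visit 4, push [8, 7]
Visit 7, push [6, 1]
Visit 1, push []
Visit 6, push [2]
Visit 2, push []
Visit 8, push []
Visit 3, push []

DFS order: [5, 0, 4, 7, 1, 6, 2, 8, 3]


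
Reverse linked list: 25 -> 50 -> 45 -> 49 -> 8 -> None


Step 1: curr=25, set curr.next=prev(None) | reversed so far: 25
Step 2: curr=50, set curr.next=prev(25) | reversed so far: 50 -> 25
Step 3: curr=45, set curr.next=prev(50) | reversed so far: 45 -> 50 -> 25
Step 4: curr=49, set curr.next=prev(45) | reversed so far: 49 -> 45 -> 50 -> 25
Step 5: curr=8, set curr.next=prev(49) | reversed so far: 8 -> 49 -> 45 -> 50 -> 25

8 -> 49 -> 45 -> 50 -> 25 -> None


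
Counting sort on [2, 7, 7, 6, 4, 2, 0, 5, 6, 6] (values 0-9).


Input: [2, 7, 7, 6, 4, 2, 0, 5, 6, 6]
Counts: [1, 0, 2, 0, 1, 1, 3, 2, 0, 0]

Sorted: [0, 2, 2, 4, 5, 6, 6, 6, 7, 7]


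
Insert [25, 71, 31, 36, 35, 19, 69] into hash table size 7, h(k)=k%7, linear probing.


Insert 25: h=4 -> slot 4
Insert 71: h=1 -> slot 1
Insert 31: h=3 -> slot 3
Insert 36: h=1, 1 probes -> slot 2
Insert 35: h=0 -> slot 0
Insert 19: h=5 -> slot 5
Insert 69: h=6 -> slot 6

Table: [35, 71, 36, 31, 25, 19, 69]


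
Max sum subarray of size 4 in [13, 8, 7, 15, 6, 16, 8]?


[0:4]: 43
[1:5]: 36
[2:6]: 44
[3:7]: 45

Max: 45 at [3:7]


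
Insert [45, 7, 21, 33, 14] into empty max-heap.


Insert 45: [45]
Insert 7: [45, 7]
Insert 21: [45, 7, 21]
Insert 33: [45, 33, 21, 7]
Insert 14: [45, 33, 21, 7, 14]

Final heap: [45, 33, 21, 7, 14]


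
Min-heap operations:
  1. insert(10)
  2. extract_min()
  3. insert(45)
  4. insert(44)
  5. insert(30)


insert(10) -> [10]
extract_min()->10, []
insert(45) -> [45]
insert(44) -> [44, 45]
insert(30) -> [30, 45, 44]

Final heap: [30, 45, 44]


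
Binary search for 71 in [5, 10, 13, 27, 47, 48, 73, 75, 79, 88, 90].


Step 1: lo=0, hi=10, mid=5, val=48
Step 2: lo=6, hi=10, mid=8, val=79
Step 3: lo=6, hi=7, mid=6, val=73

Not found


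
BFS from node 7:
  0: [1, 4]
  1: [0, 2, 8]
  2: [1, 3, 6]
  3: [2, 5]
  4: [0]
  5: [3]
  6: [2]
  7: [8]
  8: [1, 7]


Visit 7, enqueue [8]
Visit 8, enqueue [1]
Visit 1, enqueue [0, 2]
Visit 0, enqueue [4]
Visit 2, enqueue [3, 6]
Visit 4, enqueue []
Visit 3, enqueue [5]
Visit 6, enqueue []
Visit 5, enqueue []

BFS order: [7, 8, 1, 0, 2, 4, 3, 6, 5]


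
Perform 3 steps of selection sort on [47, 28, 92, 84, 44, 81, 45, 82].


Initial: [47, 28, 92, 84, 44, 81, 45, 82]
Step 1: min=28 at 1
  Swap: [28, 47, 92, 84, 44, 81, 45, 82]
Step 2: min=44 at 4
  Swap: [28, 44, 92, 84, 47, 81, 45, 82]
Step 3: min=45 at 6
  Swap: [28, 44, 45, 84, 47, 81, 92, 82]

After 3 steps: [28, 44, 45, 84, 47, 81, 92, 82]


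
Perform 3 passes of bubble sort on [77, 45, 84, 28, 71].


Initial: [77, 45, 84, 28, 71]
Pass 1: [45, 77, 28, 71, 84] (3 swaps)
Pass 2: [45, 28, 71, 77, 84] (2 swaps)
Pass 3: [28, 45, 71, 77, 84] (1 swaps)

After 3 passes: [28, 45, 71, 77, 84]


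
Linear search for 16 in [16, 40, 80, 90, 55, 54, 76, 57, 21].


i=0: 16==16 found!

Found at 0, 1 comps


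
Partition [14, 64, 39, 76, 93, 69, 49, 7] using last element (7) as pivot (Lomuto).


Pivot: 7
Place pivot at 0: [7, 64, 39, 76, 93, 69, 49, 14]

Partitioned: [7, 64, 39, 76, 93, 69, 49, 14]


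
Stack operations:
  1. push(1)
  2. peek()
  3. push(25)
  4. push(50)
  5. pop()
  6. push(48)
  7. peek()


push(1) -> [1]
peek()->1
push(25) -> [1, 25]
push(50) -> [1, 25, 50]
pop()->50, [1, 25]
push(48) -> [1, 25, 48]
peek()->48

Final stack: [1, 25, 48]


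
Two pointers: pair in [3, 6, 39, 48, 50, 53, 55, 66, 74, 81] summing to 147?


lo=0(3)+hi=9(81)=84
lo=1(6)+hi=9(81)=87
lo=2(39)+hi=9(81)=120
lo=3(48)+hi=9(81)=129
lo=4(50)+hi=9(81)=131
lo=5(53)+hi=9(81)=134
lo=6(55)+hi=9(81)=136
lo=7(66)+hi=9(81)=147

Yes: 66+81=147


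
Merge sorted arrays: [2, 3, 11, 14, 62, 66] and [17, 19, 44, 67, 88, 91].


Take 2 from A
Take 3 from A
Take 11 from A
Take 14 from A
Take 17 from B
Take 19 from B
Take 44 from B
Take 62 from A
Take 66 from A

Merged: [2, 3, 11, 14, 17, 19, 44, 62, 66, 67, 88, 91]


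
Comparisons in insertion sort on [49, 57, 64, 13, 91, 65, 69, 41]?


Algorithm: insertion sort
Input: [49, 57, 64, 13, 91, 65, 69, 41]
Sorted: [13, 41, 49, 57, 64, 65, 69, 91]

17


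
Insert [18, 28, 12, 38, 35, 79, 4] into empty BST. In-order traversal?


Insert 18: root
Insert 28: R from 18
Insert 12: L from 18
Insert 38: R from 18 -> R from 28
Insert 35: R from 18 -> R from 28 -> L from 38
Insert 79: R from 18 -> R from 28 -> R from 38
Insert 4: L from 18 -> L from 12

In-order: [4, 12, 18, 28, 35, 38, 79]


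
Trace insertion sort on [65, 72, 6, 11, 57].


Initial: [65, 72, 6, 11, 57]
Insert 72: [65, 72, 6, 11, 57]
Insert 6: [6, 65, 72, 11, 57]
Insert 11: [6, 11, 65, 72, 57]
Insert 57: [6, 11, 57, 65, 72]

Sorted: [6, 11, 57, 65, 72]


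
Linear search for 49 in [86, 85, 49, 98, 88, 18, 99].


i=0: 86!=49
i=1: 85!=49
i=2: 49==49 found!

Found at 2, 3 comps


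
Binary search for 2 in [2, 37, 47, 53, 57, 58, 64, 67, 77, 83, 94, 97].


Step 1: lo=0, hi=11, mid=5, val=58
Step 2: lo=0, hi=4, mid=2, val=47
Step 3: lo=0, hi=1, mid=0, val=2

Found at index 0


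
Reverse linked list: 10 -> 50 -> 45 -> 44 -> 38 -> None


Step 1: curr=10, set curr.next=prev(None) | reversed so far: 10
Step 2: curr=50, set curr.next=prev(10) | reversed so far: 50 -> 10
Step 3: curr=45, set curr.next=prev(50) | reversed so far: 45 -> 50 -> 10
Step 4: curr=44, set curr.next=prev(45) | reversed so far: 44 -> 45 -> 50 -> 10
Step 5: curr=38, set curr.next=prev(44) | reversed so far: 38 -> 44 -> 45 -> 50 -> 10

38 -> 44 -> 45 -> 50 -> 10 -> None


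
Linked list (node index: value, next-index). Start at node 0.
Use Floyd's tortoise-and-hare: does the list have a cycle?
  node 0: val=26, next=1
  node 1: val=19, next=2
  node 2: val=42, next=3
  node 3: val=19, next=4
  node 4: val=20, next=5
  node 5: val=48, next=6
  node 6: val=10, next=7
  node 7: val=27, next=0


Floyd's tortoise (slow, +1) and hare (fast, +2):
  init: slow=0, fast=0
  step 1: slow=1, fast=2
  step 2: slow=2, fast=4
  step 3: slow=3, fast=6
  step 4: slow=4, fast=0
  step 5: slow=5, fast=2
  step 6: slow=6, fast=4
  step 7: slow=7, fast=6
  step 8: slow=0, fast=0
  slow == fast at node 0: cycle detected

Cycle: yes


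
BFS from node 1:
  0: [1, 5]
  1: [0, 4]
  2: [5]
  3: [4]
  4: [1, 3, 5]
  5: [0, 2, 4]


Visit 1, enqueue [0, 4]
Visit 0, enqueue [5]
Visit 4, enqueue [3]
Visit 5, enqueue [2]
Visit 3, enqueue []
Visit 2, enqueue []

BFS order: [1, 0, 4, 5, 3, 2]


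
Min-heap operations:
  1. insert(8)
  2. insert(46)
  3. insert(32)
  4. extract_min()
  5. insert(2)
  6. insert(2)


insert(8) -> [8]
insert(46) -> [8, 46]
insert(32) -> [8, 46, 32]
extract_min()->8, [32, 46]
insert(2) -> [2, 46, 32]
insert(2) -> [2, 2, 32, 46]

Final heap: [2, 2, 32, 46]


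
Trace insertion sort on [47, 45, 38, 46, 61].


Initial: [47, 45, 38, 46, 61]
Insert 45: [45, 47, 38, 46, 61]
Insert 38: [38, 45, 47, 46, 61]
Insert 46: [38, 45, 46, 47, 61]
Insert 61: [38, 45, 46, 47, 61]

Sorted: [38, 45, 46, 47, 61]


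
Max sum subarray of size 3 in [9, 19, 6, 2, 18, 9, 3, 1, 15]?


[0:3]: 34
[1:4]: 27
[2:5]: 26
[3:6]: 29
[4:7]: 30
[5:8]: 13
[6:9]: 19

Max: 34 at [0:3]


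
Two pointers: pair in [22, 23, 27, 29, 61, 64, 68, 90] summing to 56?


lo=0(22)+hi=7(90)=112
lo=0(22)+hi=6(68)=90
lo=0(22)+hi=5(64)=86
lo=0(22)+hi=4(61)=83
lo=0(22)+hi=3(29)=51
lo=1(23)+hi=3(29)=52
lo=2(27)+hi=3(29)=56

Yes: 27+29=56


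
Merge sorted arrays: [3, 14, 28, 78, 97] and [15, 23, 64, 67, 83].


Take 3 from A
Take 14 from A
Take 15 from B
Take 23 from B
Take 28 from A
Take 64 from B
Take 67 from B
Take 78 from A
Take 83 from B

Merged: [3, 14, 15, 23, 28, 64, 67, 78, 83, 97]


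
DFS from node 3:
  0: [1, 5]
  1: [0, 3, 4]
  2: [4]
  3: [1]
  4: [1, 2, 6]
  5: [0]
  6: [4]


Visit 3, push [1]
Visit 1, push [4, 0]
Visit 0, push [5]
Visit 5, push []
Visit 4, push [6, 2]
Visit 2, push []
Visit 6, push []

DFS order: [3, 1, 0, 5, 4, 2, 6]


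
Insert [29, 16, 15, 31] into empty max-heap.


Insert 29: [29]
Insert 16: [29, 16]
Insert 15: [29, 16, 15]
Insert 31: [31, 29, 15, 16]

Final heap: [31, 29, 15, 16]


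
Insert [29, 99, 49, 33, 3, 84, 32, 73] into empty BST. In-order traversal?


Insert 29: root
Insert 99: R from 29
Insert 49: R from 29 -> L from 99
Insert 33: R from 29 -> L from 99 -> L from 49
Insert 3: L from 29
Insert 84: R from 29 -> L from 99 -> R from 49
Insert 32: R from 29 -> L from 99 -> L from 49 -> L from 33
Insert 73: R from 29 -> L from 99 -> R from 49 -> L from 84

In-order: [3, 29, 32, 33, 49, 73, 84, 99]


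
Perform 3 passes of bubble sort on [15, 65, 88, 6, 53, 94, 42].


Initial: [15, 65, 88, 6, 53, 94, 42]
Pass 1: [15, 65, 6, 53, 88, 42, 94] (3 swaps)
Pass 2: [15, 6, 53, 65, 42, 88, 94] (3 swaps)
Pass 3: [6, 15, 53, 42, 65, 88, 94] (2 swaps)

After 3 passes: [6, 15, 53, 42, 65, 88, 94]


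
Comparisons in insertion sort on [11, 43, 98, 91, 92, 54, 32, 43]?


Algorithm: insertion sort
Input: [11, 43, 98, 91, 92, 54, 32, 43]
Sorted: [11, 32, 43, 43, 54, 91, 92, 98]

21


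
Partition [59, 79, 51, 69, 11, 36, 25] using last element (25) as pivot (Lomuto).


Pivot: 25
  11 <= 25: swap -> [11, 79, 51, 69, 59, 36, 25]
Place pivot at 1: [11, 25, 51, 69, 59, 36, 79]

Partitioned: [11, 25, 51, 69, 59, 36, 79]


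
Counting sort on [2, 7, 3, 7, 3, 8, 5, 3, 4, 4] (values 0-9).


Input: [2, 7, 3, 7, 3, 8, 5, 3, 4, 4]
Counts: [0, 0, 1, 3, 2, 1, 0, 2, 1, 0]

Sorted: [2, 3, 3, 3, 4, 4, 5, 7, 7, 8]


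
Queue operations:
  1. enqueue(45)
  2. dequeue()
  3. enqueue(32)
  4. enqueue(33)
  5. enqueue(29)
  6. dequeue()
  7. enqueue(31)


enqueue(45) -> [45]
dequeue()->45, []
enqueue(32) -> [32]
enqueue(33) -> [32, 33]
enqueue(29) -> [32, 33, 29]
dequeue()->32, [33, 29]
enqueue(31) -> [33, 29, 31]

Final queue: [33, 29, 31]


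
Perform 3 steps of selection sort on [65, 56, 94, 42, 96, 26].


Initial: [65, 56, 94, 42, 96, 26]
Step 1: min=26 at 5
  Swap: [26, 56, 94, 42, 96, 65]
Step 2: min=42 at 3
  Swap: [26, 42, 94, 56, 96, 65]
Step 3: min=56 at 3
  Swap: [26, 42, 56, 94, 96, 65]

After 3 steps: [26, 42, 56, 94, 96, 65]


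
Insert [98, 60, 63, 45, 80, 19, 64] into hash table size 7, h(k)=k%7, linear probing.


Insert 98: h=0 -> slot 0
Insert 60: h=4 -> slot 4
Insert 63: h=0, 1 probes -> slot 1
Insert 45: h=3 -> slot 3
Insert 80: h=3, 2 probes -> slot 5
Insert 19: h=5, 1 probes -> slot 6
Insert 64: h=1, 1 probes -> slot 2

Table: [98, 63, 64, 45, 60, 80, 19]


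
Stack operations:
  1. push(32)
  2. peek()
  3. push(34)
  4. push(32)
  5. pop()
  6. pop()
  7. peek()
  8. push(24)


push(32) -> [32]
peek()->32
push(34) -> [32, 34]
push(32) -> [32, 34, 32]
pop()->32, [32, 34]
pop()->34, [32]
peek()->32
push(24) -> [32, 24]

Final stack: [32, 24]


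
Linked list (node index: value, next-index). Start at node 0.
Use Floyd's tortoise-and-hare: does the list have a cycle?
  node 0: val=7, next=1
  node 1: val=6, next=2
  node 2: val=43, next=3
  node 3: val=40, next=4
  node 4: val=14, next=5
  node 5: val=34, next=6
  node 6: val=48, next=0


Floyd's tortoise (slow, +1) and hare (fast, +2):
  init: slow=0, fast=0
  step 1: slow=1, fast=2
  step 2: slow=2, fast=4
  step 3: slow=3, fast=6
  step 4: slow=4, fast=1
  step 5: slow=5, fast=3
  step 6: slow=6, fast=5
  step 7: slow=0, fast=0
  slow == fast at node 0: cycle detected

Cycle: yes


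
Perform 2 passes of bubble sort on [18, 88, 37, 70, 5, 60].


Initial: [18, 88, 37, 70, 5, 60]
Pass 1: [18, 37, 70, 5, 60, 88] (4 swaps)
Pass 2: [18, 37, 5, 60, 70, 88] (2 swaps)

After 2 passes: [18, 37, 5, 60, 70, 88]


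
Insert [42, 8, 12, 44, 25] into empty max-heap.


Insert 42: [42]
Insert 8: [42, 8]
Insert 12: [42, 8, 12]
Insert 44: [44, 42, 12, 8]
Insert 25: [44, 42, 12, 8, 25]

Final heap: [44, 42, 12, 8, 25]
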